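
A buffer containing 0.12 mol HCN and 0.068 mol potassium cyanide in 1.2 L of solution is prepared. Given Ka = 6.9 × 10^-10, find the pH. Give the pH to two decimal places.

pKa = −log(6.9 × 10^-10) = 9.161
pH = pKa + log([A⁻]/[HA]) = 9.161 + log(0.068/0.12)
pH = 9.161 + (-0.247) = 8.91

pH = 8.91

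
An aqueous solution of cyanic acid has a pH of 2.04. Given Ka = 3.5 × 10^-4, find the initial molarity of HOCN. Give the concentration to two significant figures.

[H+] = 10^(-2.04) = 9.12 × 10^-3 M = x
Ka = x²/(C₀ − x) ⇒ C₀ = x + x²/Ka
C₀ = 9.12 × 10^-3 + (9.12 × 10^-3)²/(3.5 × 10^-4) = 2.47 × 10^-1 M

C₀ = 2.5 × 10^-1 M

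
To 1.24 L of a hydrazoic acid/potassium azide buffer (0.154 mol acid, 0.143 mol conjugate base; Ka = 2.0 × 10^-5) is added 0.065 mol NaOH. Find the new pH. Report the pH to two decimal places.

After neutralization: n(HN3) = 0.089 mol, n(N3-) = 0.208 mol.
pKa = −log(2.0 × 10^-5) = 4.699
pH = pKa + log(n_N3-/n_HN3) = 4.699 + log(0.208/0.089) = 4.699 + (+0.369)

pH = 5.07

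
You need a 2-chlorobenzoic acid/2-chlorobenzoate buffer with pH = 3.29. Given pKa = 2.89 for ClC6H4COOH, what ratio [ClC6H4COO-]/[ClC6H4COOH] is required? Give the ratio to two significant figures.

pH = pKa + log(r) ⇒ log(r) = 3.29 − 2.89 = +0.40
r = [ClC6H4COO-]/[ClC6H4COOH] = 10^(+0.40) = 2.51

ratio = 2.5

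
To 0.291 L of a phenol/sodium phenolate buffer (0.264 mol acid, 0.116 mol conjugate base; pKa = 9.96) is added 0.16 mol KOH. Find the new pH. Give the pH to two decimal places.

After neutralization: n(C6H5OH) = 0.104 mol, n(C6H5O-) = 0.276 mol.
Henderson–Hasselbalch with mole ratio 0.276/0.104: pH = 9.96 + (+0.424)

pH = 10.38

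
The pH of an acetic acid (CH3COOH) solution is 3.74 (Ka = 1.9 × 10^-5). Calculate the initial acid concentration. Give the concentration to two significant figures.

C₀ = 1.9 × 10^-3 M

[H+] = 10^(-3.74) = 1.82 × 10^-4 M = x
Ka = x²/(C₀ − x) ⇒ C₀ = x + x²/Ka
C₀ = 1.82 × 10^-4 + (1.82 × 10^-4)²/(1.9 × 10^-5) = 1.93 × 10^-3 M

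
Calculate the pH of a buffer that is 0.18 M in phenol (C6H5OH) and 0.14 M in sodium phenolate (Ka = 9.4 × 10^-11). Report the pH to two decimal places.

pKa = −log(9.4 × 10^-11) = 10.027
pH = pKa + log([A⁻]/[HA]) = 10.027 + log(0.14/0.18)
pH = 10.027 + (-0.109) = 9.92

pH = 9.92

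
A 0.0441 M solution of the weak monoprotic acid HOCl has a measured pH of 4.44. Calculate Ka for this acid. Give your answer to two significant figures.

Ka = 3.0 × 10^-8

[H+] = 10^(-4.44) = 3.63 × 10^-5 M
At equilibrium [HA] = 0.0441 − 3.63 × 10^-5 = 4.41 × 10^-2 M
Ka = [H+][A-]/[HA] = (3.63 × 10^-5)² / 4.41 × 10^-2 = 3.0 × 10^-8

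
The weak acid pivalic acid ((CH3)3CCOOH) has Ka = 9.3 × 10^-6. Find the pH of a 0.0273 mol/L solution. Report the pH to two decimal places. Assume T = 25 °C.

(CH3)3CCOOH ⇌ (CH3)3CCOO- + H+
From the ICE table, Ka = [H+]²/(0.0273 − [H+]) = 9.3 × 10^-6.
Since Ka ≪ C₀, [H+] ≈ √(Ka·C₀) = 5.04 × 10^-4 M.
([H+]/C₀ = 1.8% < 5%, so the approximation holds.)
pH = −log[H+] = −log(5.04 × 10^-4) = 3.30

pH = 3.30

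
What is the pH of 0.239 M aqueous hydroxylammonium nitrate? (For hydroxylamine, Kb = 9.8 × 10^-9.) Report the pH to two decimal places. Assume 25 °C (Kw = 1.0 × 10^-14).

pH = 3.31

NH3OH+ is the conjugate acid of the weak base NH2OH.
Ka = Kw/Kb = 1.0×10^-14 / 9.8 × 10^-9 = 1.02 × 10^-6
Ka = [H+]²/(0.239 − [H+]) = 1.02 × 10^-6
Since Ka ≪ C₀, [H+] ≈ √(Ka·C₀) = 4.94 × 10^-4 M.
pH = −log(4.94 × 10^-4) = 3.31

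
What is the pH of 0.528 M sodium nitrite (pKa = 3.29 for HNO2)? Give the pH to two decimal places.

pH = 8.51

NO2- is the conjugate base of the weak acid HNO2.
Ka = 10^(−3.29) = 5.13 × 10^-4
Kb = Kw/Ka = 1.0×10^-14 / 5.13 × 10^-4 = 1.95 × 10^-11
Kb = [OH-]²/(0.528 − [OH-]) = 1.95 × 10^-11
Assume [OH-] ≪ 0.528: [OH-] ≈ √(1.95 × 10^-11 × 0.528) = 3.21 × 10^-6 M
Check: 0.00061% ionized — well under 5%, approximation valid.
pOH = 5.49, so pH = 14.00 − pOH = 8.51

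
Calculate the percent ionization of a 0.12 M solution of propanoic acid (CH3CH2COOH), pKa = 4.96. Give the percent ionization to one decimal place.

CH3CH2COOH ⇌ CH3CH2COO- + H+; let x = [H+] at equilibrium.
Ka = 10^(−4.96) = 1.10 × 10^-5
x ≈ √(Ka·C₀) = √(1.10 × 10^-5 × 0.12) = 1.15 × 10^-3 M
Fraction ionized = 1.15 × 10^-3 / 0.12 = 0.0096 → 1.0%

1.0%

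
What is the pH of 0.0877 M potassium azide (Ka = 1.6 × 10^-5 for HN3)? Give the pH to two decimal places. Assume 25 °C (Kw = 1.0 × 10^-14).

pH = 8.87

N3- is the conjugate base of the weak acid HN3.
Kb = Kw/Ka = 1.0×10^-14 / 1.6 × 10^-5 = 6.25 × 10^-10
Kb = [OH-]²/(0.0877 − [OH-]) = 6.25 × 10^-10
Since Kb ≪ C₀, [OH-] ≈ √(Kb·C₀) = 7.40 × 10^-6 M.
Check: 0.0084% ionized — well under 5%, approximation valid.
pOH = 5.13, so pH = 14.00 − pOH = 8.87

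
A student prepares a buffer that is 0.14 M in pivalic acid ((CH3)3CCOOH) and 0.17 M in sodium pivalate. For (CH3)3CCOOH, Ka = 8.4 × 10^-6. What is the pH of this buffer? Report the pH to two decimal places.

pH = 5.16

pKa = −log(8.4 × 10^-6) = 5.076
Using pH = pKa + log([base]/[acid]) with [base]/[acid] = 0.17/0.14:
pH = 5.076 + (+0.084) = 5.16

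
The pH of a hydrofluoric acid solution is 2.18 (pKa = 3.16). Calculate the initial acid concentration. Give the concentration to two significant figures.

[H+] = 10^(-2.18) = 6.61 × 10^-3 M = x
Ka = 10^(−3.16) = 6.92 × 10^-4
Ka = x²/(C₀ − x) ⇒ C₀ = x + x²/Ka
C₀ = 6.61 × 10^-3 + (6.61 × 10^-3)²/(6.92 × 10^-4) = 6.97 × 10^-2 M

C₀ = 7.0 × 10^-2 M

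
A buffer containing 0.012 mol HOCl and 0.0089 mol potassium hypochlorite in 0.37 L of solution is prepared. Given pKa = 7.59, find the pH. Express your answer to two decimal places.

pH = 7.46

pH = pKa + log([A⁻]/[HA]) = 7.59 + log(0.0089/0.012)
pH = 7.59 + (-0.130) = 7.46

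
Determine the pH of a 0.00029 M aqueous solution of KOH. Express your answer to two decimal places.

pH = 10.46

KOH is a strong base; [OH-] = 0.00029 M.
pOH = -log(0.00029) = 3.54
pH = 14.00 - 3.54 = 10.46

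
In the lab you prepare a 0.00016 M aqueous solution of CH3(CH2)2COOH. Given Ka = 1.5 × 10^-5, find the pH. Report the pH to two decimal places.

CH3(CH2)2COOH ⇌ CH3(CH2)2COO- + H+
From the ICE table, Ka = x²/(0.00016 − x) = 1.5 × 10^-5.
x is not negligible relative to C₀; solve x² + 1.5e-05·x − 2.4e-09 = 0.
x = (−Ka + √(Ka² + 4·Ka·C₀))/2 = 4.21 × 10^-5 M
pH = −log[H+] = −log(4.21 × 10^-5) = 4.38

pH = 4.38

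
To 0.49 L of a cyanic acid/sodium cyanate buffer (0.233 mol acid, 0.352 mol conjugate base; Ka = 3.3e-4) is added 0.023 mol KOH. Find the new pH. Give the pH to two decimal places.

pH = 3.73

OH- converts HOCN to OCN-: HOCN → 0.21 mol, OCN- → 0.375 mol.
pKa = −log(3.3 × 10^-4) = 3.481
Henderson–Hasselbalch with mole ratio 0.375/0.21: pH = 3.481 + (+0.252)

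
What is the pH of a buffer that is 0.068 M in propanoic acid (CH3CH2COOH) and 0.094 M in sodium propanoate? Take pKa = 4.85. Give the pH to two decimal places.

pH = 4.99

Using pH = pKa + log([base]/[acid]) with [base]/[acid] = 0.094/0.068:
pH = 4.85 + (+0.141) = 4.99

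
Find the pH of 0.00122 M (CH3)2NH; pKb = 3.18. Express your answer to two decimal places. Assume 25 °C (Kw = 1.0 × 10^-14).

pH = 10.80

(CH3)2NH + H2O ⇌ (CH3)2NH2+ + OH-
Kb = 10^(−3.18) = 6.61 × 10^-4
From the ICE table, Kb = [OH-]²/(0.00122 − [OH-]) = 6.61 × 10^-4.
[OH-] is not negligible relative to C₀; solve [OH-]² + 0.000661·[OH-] − 8.06e-07 = 0.
[OH-] = (−Kb + √(Kb² + 4·Kb·C₀))/2 = 6.26 × 10^-4 M
pOH = 3.20, so pH = 14.00 − pOH = 10.80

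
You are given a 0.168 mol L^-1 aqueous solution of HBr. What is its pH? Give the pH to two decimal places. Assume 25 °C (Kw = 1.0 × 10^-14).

HBr is a strong acid and dissociates completely, so [H+] = 0.168 M.
pH = -log(0.168) = 0.77

pH = 0.77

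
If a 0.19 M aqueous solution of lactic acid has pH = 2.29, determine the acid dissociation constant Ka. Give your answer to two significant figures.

Ka = 1.4 × 10^-4

[H+] = 10^(-2.29) = 5.13 × 10^-3 M
At equilibrium [HA] = 0.19 − 5.13 × 10^-3 = 1.85 × 10^-1 M
Ka = [H+][A-]/[HA] = (5.13 × 10^-3)² / 1.85 × 10^-1 = 1.4 × 10^-4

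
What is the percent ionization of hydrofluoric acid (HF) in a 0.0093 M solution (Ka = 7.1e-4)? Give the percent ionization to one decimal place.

HF ⇌ F- + H+; let x = [H+] at equilibrium.
Solve x² + 0.00071x − 6.6e-06 = 0 → x = 2.24 × 10^-3 M
Fraction ionized = 2.24 × 10^-3 / 0.0093 = 0.2409 → 24.1%

24.1%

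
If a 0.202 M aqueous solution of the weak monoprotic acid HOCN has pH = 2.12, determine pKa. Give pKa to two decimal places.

pKa = 3.53

[H+] = 10^(-2.12) = 7.59 × 10^-3 M
At equilibrium [HA] = 0.202 − 7.59 × 10^-3 = 1.94 × 10^-1 M
Ka = [H+][A-]/[HA] = (7.59 × 10^-3)² / 1.94 × 10^-1 = 2.97 × 10^-4
pKa = -log(2.97 × 10^-4) = 3.53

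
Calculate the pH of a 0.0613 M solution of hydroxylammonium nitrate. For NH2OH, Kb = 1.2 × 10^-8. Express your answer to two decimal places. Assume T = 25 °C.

NH3OH+ is the conjugate acid of the weak base NH2OH.
Ka = Kw/Kb = 1.0×10^-14 / 1.2 × 10^-8 = 8.33 × 10^-7
From the ICE table, Ka = [H+]²/(0.0613 − [H+]) = 8.33 × 10^-7.
Assume [H+] ≪ 0.0613: [H+] ≈ √(8.33 × 10^-7 × 0.0613) = 2.26 × 10^-4 M
pH = −log[H+] = −log(2.26 × 10^-4) = 3.65

pH = 3.65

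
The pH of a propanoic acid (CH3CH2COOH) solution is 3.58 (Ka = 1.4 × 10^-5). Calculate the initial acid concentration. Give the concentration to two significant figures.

[H+] = 10^(-3.58) = 2.63 × 10^-4 M = x
Ka = x²/(C₀ − x) ⇒ C₀ = x + x²/Ka
C₀ = 2.63 × 10^-4 + (2.63 × 10^-4)²/(1.4 × 10^-5) = 5.20 × 10^-3 M

C₀ = 5.2 × 10^-3 M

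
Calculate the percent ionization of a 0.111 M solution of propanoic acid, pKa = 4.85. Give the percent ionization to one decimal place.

CH3CH2COOH ⇌ CH3CH2COO- + H+; let x = [H+] at equilibrium.
Ka = 10^(−4.85) = 1.41 × 10^-5
x ≈ √(Ka·C₀) = √(1.41 × 10^-5 × 0.111) = 1.25 × 10^-3 M
% ionization = x/C₀ × 100% = 1.25 × 10^-3/0.111 × 100% = 1.1%

1.1%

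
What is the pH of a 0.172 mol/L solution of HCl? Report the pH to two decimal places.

pH = 0.76

HCl is a strong acid and dissociates completely, so [H+] = 0.172 M.
pH = -log(0.172) = 0.76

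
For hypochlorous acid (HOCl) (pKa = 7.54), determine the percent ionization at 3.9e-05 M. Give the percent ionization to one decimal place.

HOCl ⇌ OCl- + H+; let x = [H+] at equilibrium.
Ka = 10^(−7.54) = 2.88 × 10^-8
x ≈ √(Ka·C₀) = √(2.88 × 10^-8 × 3.9e-05) = 1.06 × 10^-6 M
% ionization = x/C₀ × 100% = 1.06 × 10^-6/3.9e-05 × 100% = 2.7%

2.7%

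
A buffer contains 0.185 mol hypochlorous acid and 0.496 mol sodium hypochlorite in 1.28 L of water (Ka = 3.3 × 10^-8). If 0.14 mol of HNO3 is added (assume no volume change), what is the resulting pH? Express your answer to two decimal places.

pH = 7.52

Added H+ converts OCl- to HOCl: HOCl → 0.325 mol, OCl- → 0.356 mol.
pKa = −log(3.3 × 10^-8) = 7.481
pH = pKa + log([A⁻]/[HA]) = 7.481 + log(0.356/0.325) = 7.481 +0.040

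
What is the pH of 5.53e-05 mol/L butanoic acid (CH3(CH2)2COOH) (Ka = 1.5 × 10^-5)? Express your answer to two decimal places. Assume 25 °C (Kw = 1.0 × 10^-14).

pH = 4.65

CH3(CH2)2COOH ⇌ CH3(CH2)2COO- + H+
Ka = [H+]²/(5.53e-05 − [H+]) = 1.5 × 10^-5
Here C₀/Ka ≈ 3.69, so the small-[H+] approximation fails. Use the quadratic:
[H+] = (−Ka + √(Ka² + 4·Ka·C₀))/2 = 2.23 × 10^-5 M
pH = −log(2.23 × 10^-5) = 4.65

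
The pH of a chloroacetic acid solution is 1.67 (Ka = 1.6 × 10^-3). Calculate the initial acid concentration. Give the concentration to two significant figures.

[H+] = 10^(-1.67) = 2.14 × 10^-2 M = x
Ka = x²/(C₀ − x) ⇒ C₀ = x + x²/Ka
C₀ = 2.14 × 10^-2 + (2.14 × 10^-2)²/(1.6 × 10^-3) = 3.08 × 10^-1 M

C₀ = 3.1 × 10^-1 M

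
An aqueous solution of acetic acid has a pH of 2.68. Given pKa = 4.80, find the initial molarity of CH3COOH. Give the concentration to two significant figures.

C₀ = 2.8 × 10^-1 M

[H+] = 10^(-2.68) = 2.09 × 10^-3 M = x
Ka = 10^(−4.80) = 1.58 × 10^-5
Ka = x²/(C₀ − x) ⇒ C₀ = x + x²/Ka
C₀ = 2.09 × 10^-3 + (2.09 × 10^-3)²/(1.58 × 10^-5) = 2.79 × 10^-1 M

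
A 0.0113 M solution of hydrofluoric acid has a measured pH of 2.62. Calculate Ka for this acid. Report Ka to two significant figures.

[H+] = 10^(-2.62) = 2.40 × 10^-3 M
At equilibrium [HA] = 0.0113 − 2.40 × 10^-3 = 8.90 × 10^-3 M
Ka = [H+][A-]/[HA] = (2.40 × 10^-3)² / 8.90 × 10^-3 = 6.5 × 10^-4

Ka = 6.5 × 10^-4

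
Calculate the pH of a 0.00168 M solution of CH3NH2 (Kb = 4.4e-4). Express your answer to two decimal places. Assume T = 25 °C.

pH = 10.82

CH3NH2 + H2O ⇌ CH3NH3+ + OH-
From the ICE table, Kb = x²/(0.00168 − x) = 4.4 × 10^-4.
x is not negligible relative to C₀; solve x² + 0.00044·x − 7.39e-07 = 0.
x = (−Kb + √(Kb² + 4·Kb·C₀))/2 = 6.67 × 10^-4 M
pOH = 3.18, so pH = 14.00 − pOH = 10.82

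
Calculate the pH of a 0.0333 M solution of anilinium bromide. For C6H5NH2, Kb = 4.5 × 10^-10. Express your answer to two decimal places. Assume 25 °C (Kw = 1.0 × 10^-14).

pH = 3.07

C6H5NH3+ is the conjugate acid of the weak base C6H5NH2.
Ka = Kw/Kb = 1.0×10^-14 / 4.5 × 10^-10 = 2.22 × 10^-5
From the ICE table, Ka = [H+]²/(0.0333 − [H+]) = 2.22 × 10^-5.
Since Ka ≪ C₀, [H+] ≈ √(Ka·C₀) = 8.60 × 10^-4 M.
Check: 2.6% ionized — well under 5%, approximation valid.
pH = −log[H+] = −log(8.60 × 10^-4) = 3.07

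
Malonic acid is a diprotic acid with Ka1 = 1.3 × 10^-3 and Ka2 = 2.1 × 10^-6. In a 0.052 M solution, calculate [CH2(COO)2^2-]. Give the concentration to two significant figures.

2.1 × 10^-6 M

First ionization gives [H+] ≈ [CH2(COOH)COO-] = 7.60 × 10^-3 M.
Second step: Ka2 = [H+][CH2(COO)2^2-]/[CH2(COOH)COO-] ≈ [CH2(COO)2^2-] (since [H+] ≈ [CH2(COOH)COO-]).
So [CH2(COO)2^2-] ≈ Ka2.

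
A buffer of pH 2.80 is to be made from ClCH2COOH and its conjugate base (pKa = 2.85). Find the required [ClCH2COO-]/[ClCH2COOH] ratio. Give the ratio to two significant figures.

pH = pKa + log(r) ⇒ log(r) = 2.80 − 2.85 = -0.05
r = [ClCH2COO-]/[ClCH2COOH] = 10^(-0.05) = 0.891

ratio = 0.89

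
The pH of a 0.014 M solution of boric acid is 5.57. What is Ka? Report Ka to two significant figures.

[H+] = 10^(-5.57) = 2.69 × 10^-6 M
At equilibrium [HA] = 0.014 − 2.69 × 10^-6 = 1.40 × 10^-2 M
Ka = [H+][A-]/[HA] = (2.69 × 10^-6)² / 1.40 × 10^-2 = 5.2 × 10^-10

Ka = 5.2 × 10^-10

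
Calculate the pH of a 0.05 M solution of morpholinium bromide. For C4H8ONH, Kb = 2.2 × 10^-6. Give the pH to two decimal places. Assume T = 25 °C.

C4H8ONH2+ is the conjugate acid of the weak base C4H8ONH.
Ka = Kw/Kb = 1.0×10^-14 / 2.2 × 10^-6 = 4.55 × 10^-9
Ka = [H+]²/(0.05 − [H+]) = 4.55 × 10^-9
Assume [H+] ≪ 0.05: [H+] ≈ √(4.55 × 10^-9 × 0.05) = 1.51 × 10^-5 M
pH = −log[H+] = −log(1.51 × 10^-5) = 4.82

pH = 4.82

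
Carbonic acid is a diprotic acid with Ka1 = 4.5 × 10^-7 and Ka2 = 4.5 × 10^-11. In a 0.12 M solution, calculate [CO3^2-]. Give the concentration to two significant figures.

4.5 × 10^-11 M

First ionization gives [H+] ≈ [HCO3-] = 2.32 × 10^-4 M.
Second step: Ka2 = [H+][CO3^2-]/[HCO3-] ≈ [CO3^2-] (since [H+] ≈ [HCO3-]).
So [CO3^2-] ≈ Ka2.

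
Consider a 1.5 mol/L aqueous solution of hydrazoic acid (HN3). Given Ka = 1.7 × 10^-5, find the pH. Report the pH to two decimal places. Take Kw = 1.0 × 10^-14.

pH = 2.30

HN3 ⇌ N3- + H+
From the ICE table, Ka = [H+]²/(1.5 − [H+]) = 1.7 × 10^-5.
Since Ka ≪ C₀, [H+] ≈ √(Ka·C₀) = 5.05 × 10^-3 M.
Check: 0.34% ionized — well under 5%, approximation valid.
pH = −log(5.05 × 10^-3) = 2.30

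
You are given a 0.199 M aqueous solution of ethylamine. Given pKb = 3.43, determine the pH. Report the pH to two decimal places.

pH = 11.93

C2H5NH2 + H2O ⇌ C2H5NH3+ + OH-
Kb = 10^(−3.43) = 3.72 × 10^-4
Kb = [OH-]²/(0.199 − [OH-]) = 3.72 × 10^-4
Since Kb ≪ C₀, [OH-] ≈ √(Kb·C₀) = 8.60 × 10^-3 M.
pOH = 2.07, so pH = 14.00 − pOH = 11.93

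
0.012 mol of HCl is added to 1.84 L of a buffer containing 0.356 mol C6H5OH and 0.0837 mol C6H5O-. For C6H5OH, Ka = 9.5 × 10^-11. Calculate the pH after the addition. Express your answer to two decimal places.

After neutralization: n(C6H5OH) = 0.368 mol, n(C6H5O-) = 0.0717 mol.
pKa = −log(9.5 × 10^-11) = 10.022
Henderson–Hasselbalch with mole ratio 0.0717/0.368: pH = 10.022 + (-0.710)

pH = 9.31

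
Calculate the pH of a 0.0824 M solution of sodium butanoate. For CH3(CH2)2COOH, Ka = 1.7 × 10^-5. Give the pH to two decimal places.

pH = 8.84

CH3(CH2)2COO- is the conjugate base of the weak acid CH3(CH2)2COOH.
Kb = Kw/Ka = 1.0×10^-14 / 1.7 × 10^-5 = 5.88 × 10^-10
From the ICE table, Kb = x²/(0.0824 − x) = 5.88 × 10^-10.
Neglecting x in the denominator: x = √(5.88 × 10^-10 × 0.0824) = 6.96 × 10^-6 M
pOH = −log(6.96 × 10^-6) = 5.16; pH = 14.00 − 5.16 = 8.84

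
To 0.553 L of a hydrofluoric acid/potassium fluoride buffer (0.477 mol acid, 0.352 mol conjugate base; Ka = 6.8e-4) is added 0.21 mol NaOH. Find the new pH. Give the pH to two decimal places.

pH = 3.49

OH- converts HF to F-: HF → 0.267 mol, F- → 0.562 mol.
pKa = −log(6.8 × 10^-4) = 3.167
pH = pKa + log([A⁻]/[HA]) = 3.167 + log(0.562/0.267) = 3.167 +0.323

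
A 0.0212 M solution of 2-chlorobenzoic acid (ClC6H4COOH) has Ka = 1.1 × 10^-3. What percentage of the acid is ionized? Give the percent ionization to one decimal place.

20.3%

ClC6H4COOH ⇌ ClC6H4COO- + H+; let x = [H+] at equilibrium.
Solve x² + 0.0011x − 2.33e-05 = 0 → x = 4.31 × 10^-3 M
% ionization = x/C₀ × 100% = 4.31 × 10^-3/0.0212 × 100% = 20.3%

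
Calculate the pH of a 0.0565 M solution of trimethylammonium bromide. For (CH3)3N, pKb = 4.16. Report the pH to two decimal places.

pH = 5.54

(CH3)3NH+ is the conjugate acid of the weak base (CH3)3N.
Kb = 10^(−4.16) = 6.92 × 10^-5
Ka = Kw/Kb = 1.0×10^-14 / 6.92 × 10^-5 = 1.45 × 10^-10
From the ICE table, Ka = [H+]²/(0.0565 − [H+]) = 1.45 × 10^-10.
Neglecting [H+] in the denominator: [H+] = √(1.45 × 10^-10 × 0.0565) = 2.86 × 10^-6 M
Check: 0.0051% ionized — well under 5%, approximation valid.
pH = −log[H+] = −log(2.86 × 10^-6) = 5.54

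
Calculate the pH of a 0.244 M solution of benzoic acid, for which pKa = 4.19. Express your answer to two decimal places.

pH = 2.40

C6H5COOH ⇌ C6H5COO- + H+
Ka = 10^(−4.19) = 6.46 × 10^-5
From the ICE table, Ka = [H+]²/(0.244 − [H+]) = 6.46 × 10^-5.
Assume [H+] ≪ 0.244: [H+] ≈ √(6.46 × 10^-5 × 0.244) = 3.97 × 10^-3 M
Check: 1.6% ionized — well under 5%, approximation valid.
pH = −log[H+] = −log(3.97 × 10^-3) = 2.40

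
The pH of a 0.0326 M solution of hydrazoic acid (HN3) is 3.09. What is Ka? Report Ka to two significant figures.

Ka = 2.1 × 10^-5

[H+] = 10^(-3.09) = 8.13 × 10^-4 M
At equilibrium [HA] = 0.0326 − 8.13 × 10^-4 = 3.18 × 10^-2 M
Ka = [H+][A-]/[HA] = (8.13 × 10^-4)² / 3.18 × 10^-2 = 2.1 × 10^-5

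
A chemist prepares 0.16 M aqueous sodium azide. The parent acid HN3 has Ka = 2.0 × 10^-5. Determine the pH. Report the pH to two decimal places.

pH = 8.95

N3- is the conjugate base of the weak acid HN3.
Kb = Kw/Ka = 1.0×10^-14 / 2.0 × 10^-5 = 5.00 × 10^-10
Kb = x²/(0.16 − x) = 5.00 × 10^-10
Assume x ≪ 0.16: x ≈ √(5.00 × 10^-10 × 0.16) = 8.94 × 10^-6 M
pOH = 5.05, so pH = 14.00 − pOH = 8.95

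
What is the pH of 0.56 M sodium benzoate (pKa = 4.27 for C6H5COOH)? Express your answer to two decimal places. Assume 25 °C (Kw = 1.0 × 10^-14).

C6H5COO- is the conjugate base of the weak acid C6H5COOH.
Ka = 10^(−4.27) = 5.37 × 10^-5
Kb = Kw/Ka = 1.0×10^-14 / 5.37 × 10^-5 = 1.86 × 10^-10
From the ICE table, Kb = x²/(0.56 − x) = 1.86 × 10^-10.
Assume x ≪ 0.56: x ≈ √(1.86 × 10^-10 × 0.56) = 1.02 × 10^-5 M
Check: 0.0018% ionized — well under 5%, approximation valid.
pOH = −log(1.02 × 10^-5) = 4.99; pH = 14.00 − 4.99 = 9.01

pH = 9.01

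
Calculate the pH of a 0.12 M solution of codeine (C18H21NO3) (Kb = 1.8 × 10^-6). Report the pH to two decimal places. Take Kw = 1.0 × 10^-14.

C18H21NO3 + H2O ⇌ C18H22NO3+ + OH-
From the ICE table, Kb = [OH-]²/(0.12 − [OH-]) = 1.8 × 10^-6.
Neglecting [OH-] in the denominator: [OH-] = √(1.8 × 10^-6 × 0.12) = 4.65 × 10^-4 M
([OH-]/C₀ = 0.39% < 5%, so the approximation holds.)
pOH = 3.33, so pH = 14.00 − pOH = 10.67

pH = 10.67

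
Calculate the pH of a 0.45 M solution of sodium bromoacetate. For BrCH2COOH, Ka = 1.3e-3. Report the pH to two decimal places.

pH = 8.27

BrCH2COO- is the conjugate base of the weak acid BrCH2COOH.
Kb = Kw/Ka = 1.0×10^-14 / 1.3 × 10^-3 = 7.69 × 10^-12
Kb = [OH-]²/(0.45 − [OH-]) = 7.69 × 10^-12
Since Kb ≪ C₀, [OH-] ≈ √(Kb·C₀) = 1.86 × 10^-6 M.
Check: 0.00041% ionized — well under 5%, approximation valid.
pOH = −log(1.86 × 10^-6) = 5.73; pH = 14.00 − 5.73 = 8.27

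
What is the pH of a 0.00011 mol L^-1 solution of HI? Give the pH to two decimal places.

pH = 3.96

HI is a strong acid and dissociates completely, so [H+] = 0.00011 M.
pH = -log(0.00011) = 3.96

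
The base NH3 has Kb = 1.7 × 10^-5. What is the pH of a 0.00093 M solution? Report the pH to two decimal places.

NH3 + H2O ⇌ NH4+ + OH-
Let x = [OH-] at equilibrium. Kb = x²/(0.00093 − x).
x is not negligible relative to C₀; solve x² + 1.7e-05·x − 1.58e-08 = 0.
x = (−Kb + √(Kb² + 4·Kb·C₀))/2 = 1.18 × 10^-4 M
pOH = −log(1.18 × 10^-4) = 3.93; pH = 14.00 − 3.93 = 10.07

pH = 10.07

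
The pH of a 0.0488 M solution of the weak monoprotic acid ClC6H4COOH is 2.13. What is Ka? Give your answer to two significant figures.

[H+] = 10^(-2.13) = 7.41 × 10^-3 M
At equilibrium [HA] = 0.0488 − 7.41 × 10^-3 = 4.14 × 10^-2 M
Ka = [H+][A-]/[HA] = (7.41 × 10^-3)² / 4.14 × 10^-2 = 1.3 × 10^-3

Ka = 1.3 × 10^-3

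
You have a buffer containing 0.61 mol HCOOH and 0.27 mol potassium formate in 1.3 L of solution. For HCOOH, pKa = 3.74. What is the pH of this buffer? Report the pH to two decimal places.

pH = 3.39

pH = pKa + log([A⁻]/[HA]) = 3.74 + log(0.27/0.61)
pH = 3.74 + (-0.354) = 3.39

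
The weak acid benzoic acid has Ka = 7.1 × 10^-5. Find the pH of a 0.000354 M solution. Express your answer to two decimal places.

pH = 3.90

C6H5COOH ⇌ C6H5COO- + H+
Ka = [H+]²/(0.000354 − [H+]) = 7.1 × 10^-5
Here C₀/Ka ≈ 4.99, so the small-[H+] approximation fails. Use the quadratic:
[H+] = (−Ka + √(Ka² + 4·Ka·C₀))/2 = 1.27 × 10^-4 M
pH = −log(1.27 × 10^-4) = 3.90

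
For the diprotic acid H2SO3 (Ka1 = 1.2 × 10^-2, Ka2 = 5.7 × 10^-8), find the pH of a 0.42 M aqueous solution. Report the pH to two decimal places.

Since Ka1 ≫ Ka2, the first ionization dominates [H+].
Ka1 = x²/(0.42 − x) = 1.2 × 10^-2
Solving the quadratic: x = (−Ka1 + √(Ka1² + 4·Ka1·C₀))/2 = 6.52 × 10^-2 M
pH = −log(6.52 × 10^-2) = 1.19

pH = 1.19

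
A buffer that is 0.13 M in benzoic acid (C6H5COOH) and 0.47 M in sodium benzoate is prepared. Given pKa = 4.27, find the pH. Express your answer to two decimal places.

pH = pKa + log([A⁻]/[HA]) = 4.27 + log(0.47/0.13)
pH = 4.27 + (+0.558) = 4.83

pH = 4.83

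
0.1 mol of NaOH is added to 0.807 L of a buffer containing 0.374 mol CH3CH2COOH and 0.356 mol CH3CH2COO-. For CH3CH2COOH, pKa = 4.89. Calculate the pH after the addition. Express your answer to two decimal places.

OH- converts CH3CH2COOH to CH3CH2COO-: CH3CH2COOH → 0.274 mol, CH3CH2COO- → 0.456 mol.
pH = pKa + log(n_CH3CH2COO-/n_CH3CH2COOH) = 4.89 + log(0.456/0.274) = 4.89 + (+0.221)

pH = 5.11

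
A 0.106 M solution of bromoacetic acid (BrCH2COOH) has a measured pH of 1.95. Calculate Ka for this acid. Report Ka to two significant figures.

[H+] = 10^(-1.95) = 1.12 × 10^-2 M
At equilibrium [HA] = 0.106 − 1.12 × 10^-2 = 9.48 × 10^-2 M
Ka = [H+][A-]/[HA] = (1.12 × 10^-2)² / 9.48 × 10^-2 = 1.3 × 10^-3

Ka = 1.3 × 10^-3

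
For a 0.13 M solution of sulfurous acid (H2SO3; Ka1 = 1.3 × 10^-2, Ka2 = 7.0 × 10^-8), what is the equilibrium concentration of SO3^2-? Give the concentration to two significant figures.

First ionization gives [H+] ≈ [HSO3-] = 3.51 × 10^-2 M.
Second step: Ka2 = [H+][SO3^2-]/[HSO3-] ≈ [SO3^2-] (since [H+] ≈ [HSO3-]).
So [SO3^2-] ≈ Ka2.

7.0 × 10^-8 M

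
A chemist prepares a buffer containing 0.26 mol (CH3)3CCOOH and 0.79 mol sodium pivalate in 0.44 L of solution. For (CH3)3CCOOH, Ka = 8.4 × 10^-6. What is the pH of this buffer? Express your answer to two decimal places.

pKa = −log(8.4 × 10^-6) = 5.076
Henderson–Hasselbalch: pH = pKa + log([(CH3)3CCOO-]/[(CH3)3CCOOH]) = 5.076 + log(0.79/0.26)
pH = 5.076 + (+0.483) = 5.56

pH = 5.56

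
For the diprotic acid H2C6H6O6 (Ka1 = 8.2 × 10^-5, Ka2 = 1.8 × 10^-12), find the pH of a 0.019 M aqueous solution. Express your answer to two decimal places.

pH = 2.92

Since Ka1 ≫ Ka2, the first ionization dominates [H+].
Ka1 = x²/(0.019 − x) = 8.2 × 10^-5
Solving the quadratic: x = (−Ka1 + √(Ka1² + 4·Ka1·C₀))/2 = 1.21 × 10^-3 M
pH = −log(1.21 × 10^-3) = 2.92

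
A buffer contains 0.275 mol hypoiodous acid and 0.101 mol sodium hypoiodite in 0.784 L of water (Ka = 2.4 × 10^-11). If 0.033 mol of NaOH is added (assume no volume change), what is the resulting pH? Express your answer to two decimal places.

After neutralization: n(HOI) = 0.242 mol, n(OI-) = 0.134 mol.
pKa = −log(2.4 × 10^-11) = 10.620
pH = pKa + log(n_OI-/n_HOI) = 10.620 + log(0.134/0.242) = 10.620 + (-0.257)

pH = 10.36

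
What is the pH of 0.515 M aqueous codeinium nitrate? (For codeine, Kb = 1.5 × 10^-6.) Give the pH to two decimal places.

C18H22NO3+ is the conjugate acid of the weak base C18H21NO3.
Ka = Kw/Kb = 1.0×10^-14 / 1.5 × 10^-6 = 6.67 × 10^-9
From the ICE table, Ka = x²/(0.515 − x) = 6.67 × 10^-9.
Neglecting x in the denominator: x = √(6.67 × 10^-9 × 0.515) = 5.86 × 10^-5 M
(x/C₀ = 0.011% < 5%, so the approximation holds.)
pH = −log[H+] = −log(5.86 × 10^-5) = 4.23

pH = 4.23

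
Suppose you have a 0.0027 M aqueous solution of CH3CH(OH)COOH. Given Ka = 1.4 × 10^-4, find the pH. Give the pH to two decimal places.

CH3CH(OH)COOH ⇌ CH3CH(OH)COO- + H+
Ka = x²/(0.0027 − x) = 1.4 × 10^-4
x is not negligible relative to C₀; solve x² + 0.00014·x − 3.78e-07 = 0.
x = [−0.00014 + √(0.00014² + 1.51e-06)]/2 = 5.49 × 10^-4 M
pH = −log[H+] = −log(5.49 × 10^-4) = 3.26

pH = 3.26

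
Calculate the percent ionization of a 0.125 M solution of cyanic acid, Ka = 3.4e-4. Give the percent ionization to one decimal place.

HOCN ⇌ OCN- + H+; let x = [H+] at equilibrium.
Solve x² + 0.00034x − 4.25e-05 = 0 → x = 6.35 × 10^-3 M
Fraction ionized = 6.35 × 10^-3 / 0.125 = 0.0508 → 5.1%

5.1%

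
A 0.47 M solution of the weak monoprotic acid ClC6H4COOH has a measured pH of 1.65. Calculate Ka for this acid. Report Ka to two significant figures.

[H+] = 10^(-1.65) = 2.24 × 10^-2 M
At equilibrium [HA] = 0.47 − 2.24 × 10^-2 = 4.48 × 10^-1 M
Ka = [H+][A-]/[HA] = (2.24 × 10^-2)² / 4.48 × 10^-1 = 1.1 × 10^-3

Ka = 1.1 × 10^-3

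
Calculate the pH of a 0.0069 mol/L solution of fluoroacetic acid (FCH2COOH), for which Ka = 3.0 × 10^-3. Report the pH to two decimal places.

FCH2COOH ⇌ FCH2COO- + H+
Let x = [H+] at equilibrium. Ka = x²/(0.0069 − x).
Here C₀/Ka ≈ 2.3, so the small-x approximation fails. Use the quadratic:
x = [−0.003 + √(0.003² + 8.28e-05)]/2 = 3.29 × 10^-3 M
pH = −log[H+] = −log(3.29 × 10^-3) = 2.48

pH = 2.48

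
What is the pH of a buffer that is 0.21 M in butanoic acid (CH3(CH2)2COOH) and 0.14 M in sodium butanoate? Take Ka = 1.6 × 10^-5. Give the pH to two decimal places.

pH = 4.62

pKa = −log(1.6 × 10^-5) = 4.796
Using pH = pKa + log([base]/[acid]) with [base]/[acid] = 0.14/0.21:
pH = 4.796 + (-0.176) = 4.62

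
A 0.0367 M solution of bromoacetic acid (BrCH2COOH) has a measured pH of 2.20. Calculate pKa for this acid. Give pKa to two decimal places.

pKa = 2.88

[H+] = 10^(-2.20) = 6.31 × 10^-3 M
At equilibrium [HA] = 0.0367 − 6.31 × 10^-3 = 3.04 × 10^-2 M
Ka = [H+][A-]/[HA] = (6.31 × 10^-3)² / 3.04 × 10^-2 = 1.31 × 10^-3
pKa = -log(1.31 × 10^-3) = 2.88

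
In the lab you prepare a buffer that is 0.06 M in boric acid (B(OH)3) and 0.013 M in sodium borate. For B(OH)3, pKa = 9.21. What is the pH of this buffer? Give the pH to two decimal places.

pH = 8.55

pH = pKa + log([A⁻]/[HA]) = 9.21 + log(0.013/0.06)
pH = 9.21 + (-0.664) = 8.55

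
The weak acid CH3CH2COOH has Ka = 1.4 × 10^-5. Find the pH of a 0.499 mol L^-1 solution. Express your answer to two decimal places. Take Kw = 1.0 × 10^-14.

CH3CH2COOH ⇌ CH3CH2COO- + H+
Ka = [H+]²/(0.499 − [H+]) = 1.4 × 10^-5
Neglecting [H+] in the denominator: [H+] = √(1.4 × 10^-5 × 0.499) = 2.64 × 10^-3 M
pH = −log(2.64 × 10^-3) = 2.58

pH = 2.58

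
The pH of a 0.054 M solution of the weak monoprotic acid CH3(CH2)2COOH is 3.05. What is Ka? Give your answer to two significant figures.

[H+] = 10^(-3.05) = 8.91 × 10^-4 M
At equilibrium [HA] = 0.054 − 8.91 × 10^-4 = 5.31 × 10^-2 M
Ka = [H+][A-]/[HA] = (8.91 × 10^-4)² / 5.31 × 10^-2 = 1.5 × 10^-5

Ka = 1.5 × 10^-5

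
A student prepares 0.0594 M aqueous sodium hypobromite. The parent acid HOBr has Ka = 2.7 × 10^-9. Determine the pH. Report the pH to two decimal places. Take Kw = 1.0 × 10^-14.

pH = 10.67

OBr- is the conjugate base of the weak acid HOBr.
Kb = Kw/Ka = 1.0×10^-14 / 2.7 × 10^-9 = 3.70 × 10^-6
From the ICE table, Kb = x²/(0.0594 − x) = 3.70 × 10^-6.
Neglecting x in the denominator: x = √(3.70 × 10^-6 × 0.0594) = 4.69 × 10^-4 M
pOH = −log(4.69 × 10^-4) = 3.33; pH = 14.00 − 3.33 = 10.67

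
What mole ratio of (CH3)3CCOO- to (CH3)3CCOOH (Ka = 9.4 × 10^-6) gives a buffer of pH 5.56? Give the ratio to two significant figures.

pKa = -log(9.4 × 10^-6) = 5.027
pH = pKa + log(r) ⇒ log(r) = 5.56 − 5.027 = +0.533
r = [(CH3)3CCOO-]/[(CH3)3CCOOH] = 10^(+0.533) = 3.41

ratio = 3.4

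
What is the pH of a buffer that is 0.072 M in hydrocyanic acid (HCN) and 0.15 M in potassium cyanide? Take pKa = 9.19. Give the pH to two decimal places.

pH = 9.51

Henderson–Hasselbalch: pH = pKa + log([CN-]/[HCN]) = 9.19 + log(0.15/0.072)
pH = 9.19 + (+0.319) = 9.51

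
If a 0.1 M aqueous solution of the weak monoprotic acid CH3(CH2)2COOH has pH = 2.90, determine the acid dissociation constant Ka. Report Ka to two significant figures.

[H+] = 10^(-2.90) = 1.26 × 10^-3 M
At equilibrium [HA] = 0.1 − 1.26 × 10^-3 = 9.87 × 10^-2 M
Ka = [H+][A-]/[HA] = (1.26 × 10^-3)² / 9.87 × 10^-2 = 1.6 × 10^-5

Ka = 1.6 × 10^-5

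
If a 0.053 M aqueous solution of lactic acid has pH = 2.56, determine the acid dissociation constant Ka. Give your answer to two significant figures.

[H+] = 10^(-2.56) = 2.75 × 10^-3 M
At equilibrium [HA] = 0.053 − 2.75 × 10^-3 = 5.02 × 10^-2 M
Ka = [H+][A-]/[HA] = (2.75 × 10^-3)² / 5.02 × 10^-2 = 1.5 × 10^-4

Ka = 1.5 × 10^-4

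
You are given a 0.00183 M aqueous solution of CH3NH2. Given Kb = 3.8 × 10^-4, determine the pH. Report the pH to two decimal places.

pH = 10.82

CH3NH2 + H2O ⇌ CH3NH3+ + OH-
From the ICE table, Kb = [OH-]²/(0.00183 − [OH-]) = 3.8 × 10^-4.
Here C₀/Kb ≈ 4.82, so the small-[OH-] approximation fails. Use the quadratic:
[OH-] = [−0.00038 + √(0.00038² + 2.78e-06)]/2 = 6.65 × 10^-4 M
pOH = −log(6.65 × 10^-4) = 3.18; pH = 14.00 − 3.18 = 10.82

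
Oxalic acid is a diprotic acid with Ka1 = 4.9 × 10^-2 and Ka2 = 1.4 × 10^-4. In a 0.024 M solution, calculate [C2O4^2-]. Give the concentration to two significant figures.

First ionization gives [H+] ≈ [HC2O4-] = 1.76 × 10^-2 M.
Second step: Ka2 = [H+][C2O4^2-]/[HC2O4-] ≈ [C2O4^2-] (since [H+] ≈ [HC2O4-]).
So [C2O4^2-] ≈ Ka2.

1.4 × 10^-4 M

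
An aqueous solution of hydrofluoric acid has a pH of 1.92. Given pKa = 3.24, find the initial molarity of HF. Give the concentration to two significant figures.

[H+] = 10^(-1.92) = 1.20 × 10^-2 M = x
Ka = 10^(−3.24) = 5.75 × 10^-4
Ka = x²/(C₀ − x) ⇒ C₀ = x + x²/Ka
C₀ = 1.20 × 10^-2 + (1.20 × 10^-2)²/(5.75 × 10^-4) = 2.62 × 10^-1 M

C₀ = 2.6 × 10^-1 M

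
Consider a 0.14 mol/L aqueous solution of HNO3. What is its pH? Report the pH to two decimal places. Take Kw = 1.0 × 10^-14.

HNO3 is a strong acid and dissociates completely, so [H+] = 0.14 M.
pH = -log(0.14) = 0.85

pH = 0.85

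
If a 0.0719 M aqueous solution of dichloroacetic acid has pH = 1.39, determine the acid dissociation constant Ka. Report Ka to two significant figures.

Ka = 5.3 × 10^-2

[H+] = 10^(-1.39) = 4.07 × 10^-2 M
At equilibrium [HA] = 0.0719 − 4.07 × 10^-2 = 3.12 × 10^-2 M
Ka = [H+][A-]/[HA] = (4.07 × 10^-2)² / 3.12 × 10^-2 = 5.3 × 10^-2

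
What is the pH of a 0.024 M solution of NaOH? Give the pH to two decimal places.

pH = 12.38

NaOH is a strong base; [OH-] = 0.024 M.
pOH = -log(0.024) = 1.62
pH = 14.00 - 1.62 = 12.38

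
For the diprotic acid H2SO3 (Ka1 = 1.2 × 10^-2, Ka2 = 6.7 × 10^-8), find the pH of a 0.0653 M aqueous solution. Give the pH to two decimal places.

pH = 1.65

Since Ka1 ≫ Ka2, the first ionization dominates [H+].
Ka1 = x²/(0.0653 − x) = 1.2 × 10^-2
Solving the quadratic: x = (−Ka1 + √(Ka1² + 4·Ka1·C₀))/2 = 2.26 × 10^-2 M
pH = −log(2.26 × 10^-2) = 1.65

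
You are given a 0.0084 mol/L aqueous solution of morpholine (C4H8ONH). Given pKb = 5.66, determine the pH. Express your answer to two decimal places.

C4H8ONH + H2O ⇌ C4H8ONH2+ + OH-
Kb = 10^(−5.66) = 2.19 × 10^-6
Let x = [OH-] at equilibrium. Kb = x²/(0.0084 − x).
Since Kb ≪ C₀, x ≈ √(Kb·C₀) = 1.36 × 10^-4 M.
(x/C₀ = 1.6% < 5%, so the approximation holds.)
pOH = 3.87, so pH = 14.00 − pOH = 10.13

pH = 10.13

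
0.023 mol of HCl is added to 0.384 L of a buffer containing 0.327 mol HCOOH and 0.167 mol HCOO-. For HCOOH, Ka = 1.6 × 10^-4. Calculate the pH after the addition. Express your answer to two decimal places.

pH = 3.41

After neutralization: n(HCOOH) = 0.35 mol, n(HCOO-) = 0.144 mol.
pKa = −log(1.6 × 10^-4) = 3.796
pH = pKa + log([A⁻]/[HA]) = 3.796 + log(0.144/0.35) = 3.796 -0.386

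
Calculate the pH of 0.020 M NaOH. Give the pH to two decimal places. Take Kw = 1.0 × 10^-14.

NaOH is a strong base; [OH-] = 0.02 M.
pOH = -log(0.02) = 1.70
pH = 14.00 - 1.70 = 12.30

pH = 12.30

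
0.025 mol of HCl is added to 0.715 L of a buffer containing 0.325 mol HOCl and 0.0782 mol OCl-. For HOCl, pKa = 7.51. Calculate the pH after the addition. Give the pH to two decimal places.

pH = 6.69

Added H+ converts OCl- to HOCl: HOCl → 0.35 mol, OCl- → 0.0532 mol.
pH = pKa + log([A⁻]/[HA]) = 7.51 + log(0.0532/0.35) = 7.51 -0.818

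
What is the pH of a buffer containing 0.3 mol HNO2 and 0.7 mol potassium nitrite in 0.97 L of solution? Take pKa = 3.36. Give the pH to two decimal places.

pH = 3.73

Using pH = pKa + log([base]/[acid]) with [base]/[acid] = 0.7/0.3:
pH = 3.36 + (+0.368) = 3.73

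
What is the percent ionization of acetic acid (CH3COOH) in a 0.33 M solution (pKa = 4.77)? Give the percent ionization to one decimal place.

0.7%

CH3COOH ⇌ CH3COO- + H+; let x = [H+] at equilibrium.
Ka = 10^(−4.77) = 1.70 × 10^-5
x ≈ √(Ka·C₀) = √(1.70 × 10^-5 × 0.33) = 2.37 × 10^-3 M
% ionization = x/C₀ × 100% = 2.37 × 10^-3/0.33 × 100% = 0.7%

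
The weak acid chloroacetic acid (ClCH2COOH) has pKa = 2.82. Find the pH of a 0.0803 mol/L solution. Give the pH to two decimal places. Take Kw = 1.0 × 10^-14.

pH = 1.99

ClCH2COOH ⇌ ClCH2COO- + H+
Ka = 10^(−2.82) = 1.51 × 10^-3
Ka = x²/(0.0803 − x) = 1.51 × 10^-3
Here C₀/Ka ≈ 53.2, so the small-x approximation fails. Use the quadratic:
x = (−Ka + √(Ka² + 4·Ka·C₀))/2 = 1.03 × 10^-2 M
pH = −log(1.03 × 10^-2) = 1.99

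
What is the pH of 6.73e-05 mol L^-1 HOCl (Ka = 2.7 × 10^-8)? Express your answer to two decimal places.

HOCl ⇌ OCl- + H+
Ka = [H+]²/(6.73e-05 − [H+]) = 2.7 × 10^-8
Since Ka ≪ C₀, [H+] ≈ √(Ka·C₀) = 1.35 × 10^-6 M.
pH = −log[H+] = −log(1.35 × 10^-6) = 5.87

pH = 5.87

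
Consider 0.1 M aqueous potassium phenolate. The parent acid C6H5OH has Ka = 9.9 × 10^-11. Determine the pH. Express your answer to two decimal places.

C6H5O- is the conjugate base of the weak acid C6H5OH.
Kb = Kw/Ka = 1.0×10^-14 / 9.9 × 10^-11 = 1.01 × 10^-4
Kb = [OH-]²/(0.1 − [OH-]) = 1.01 × 10^-4
Assume [OH-] ≪ 0.1: [OH-] ≈ √(1.01 × 10^-4 × 0.1) = 3.18 × 10^-3 M
pOH = −log(3.18 × 10^-3) = 2.50; pH = 14.00 − 2.50 = 11.50

pH = 11.50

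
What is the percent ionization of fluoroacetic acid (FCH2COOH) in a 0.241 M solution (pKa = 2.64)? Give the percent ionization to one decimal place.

9.3%

FCH2COOH ⇌ FCH2COO- + H+; let x = [H+] at equilibrium.
Ka = 10^(−2.64) = 2.29 × 10^-3
Ka = x²/(C₀ − x); solving the quadratic gives x = 2.24 × 10^-2 M.
% ionization = x/C₀ × 100% = 2.24 × 10^-2/0.241 × 100% = 9.3%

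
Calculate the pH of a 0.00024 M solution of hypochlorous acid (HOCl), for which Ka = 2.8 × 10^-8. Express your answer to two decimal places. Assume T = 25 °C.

pH = 5.59

HOCl ⇌ OCl- + H+
From the ICE table, Ka = [H+]²/(0.00024 − [H+]) = 2.8 × 10^-8.
Since Ka ≪ C₀, [H+] ≈ √(Ka·C₀) = 2.59 × 10^-6 M.
([H+]/C₀ = 1.1% < 5%, so the approximation holds.)
pH = −log(2.59 × 10^-6) = 5.59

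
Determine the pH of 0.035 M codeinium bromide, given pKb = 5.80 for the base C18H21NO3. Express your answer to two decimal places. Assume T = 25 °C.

pH = 4.83

C18H22NO3+ is the conjugate acid of the weak base C18H21NO3.
Kb = 10^(−5.80) = 1.58 × 10^-6
Ka = Kw/Kb = 1.0×10^-14 / 1.58 × 10^-6 = 6.33 × 10^-9
Let x = [H+] at equilibrium. Ka = x²/(0.035 − x).
Since Ka ≪ C₀, x ≈ √(Ka·C₀) = 1.49 × 10^-5 M.
pH = −log(1.49 × 10^-5) = 4.83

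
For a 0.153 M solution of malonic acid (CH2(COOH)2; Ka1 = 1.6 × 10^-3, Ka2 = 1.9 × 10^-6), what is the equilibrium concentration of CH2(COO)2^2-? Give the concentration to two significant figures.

First ionization gives [H+] ≈ [CH2(COOH)COO-] = 1.49 × 10^-2 M.
Second step: Ka2 = [H+][CH2(COO)2^2-]/[CH2(COOH)COO-] ≈ [CH2(COO)2^2-] (since [H+] ≈ [CH2(COOH)COO-]).
So [CH2(COO)2^2-] ≈ Ka2.

1.9 × 10^-6 M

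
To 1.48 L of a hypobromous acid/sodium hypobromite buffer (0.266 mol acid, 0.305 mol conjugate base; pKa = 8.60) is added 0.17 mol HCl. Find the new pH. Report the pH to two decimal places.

pH = 8.09

Added H+ converts OBr- to HOBr: HOBr → 0.436 mol, OBr- → 0.135 mol.
pH = pKa + log([A⁻]/[HA]) = 8.60 + log(0.135/0.436) = 8.60 -0.509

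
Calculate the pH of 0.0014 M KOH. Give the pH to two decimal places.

KOH is a strong base; [OH-] = 0.0014 M.
pOH = -log(0.0014) = 2.85
pH = 14.00 - 2.85 = 11.15

pH = 11.15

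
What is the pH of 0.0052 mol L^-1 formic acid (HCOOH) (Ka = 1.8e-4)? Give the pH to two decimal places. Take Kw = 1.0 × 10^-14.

pH = 3.05

HCOOH ⇌ HCOO- + H+
From the ICE table, Ka = [H+]²/(0.0052 − [H+]) = 1.8 × 10^-4.
[H+] is not negligible relative to C₀; solve [H+]² + 0.00018·[H+] − 9.36e-07 = 0.
[H+] = [−0.00018 + √(0.00018² + 3.74e-06)]/2 = 8.82 × 10^-4 M
pH = −log(8.82 × 10^-4) = 3.05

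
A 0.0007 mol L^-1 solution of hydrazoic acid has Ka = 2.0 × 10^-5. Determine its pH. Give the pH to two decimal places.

HN3 ⇌ N3- + H+
From the ICE table, Ka = [H+]²/(0.0007 − [H+]) = 2.0 × 10^-5.
[H+] is not negligible relative to C₀; solve [H+]² + 2e-05·[H+] − 1.4e-08 = 0.
[H+] = [−2e-05 + √(2e-05² + 5.6e-08)]/2 = 1.09 × 10^-4 M
pH = −log[H+] = −log(1.09 × 10^-4) = 3.96

pH = 3.96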